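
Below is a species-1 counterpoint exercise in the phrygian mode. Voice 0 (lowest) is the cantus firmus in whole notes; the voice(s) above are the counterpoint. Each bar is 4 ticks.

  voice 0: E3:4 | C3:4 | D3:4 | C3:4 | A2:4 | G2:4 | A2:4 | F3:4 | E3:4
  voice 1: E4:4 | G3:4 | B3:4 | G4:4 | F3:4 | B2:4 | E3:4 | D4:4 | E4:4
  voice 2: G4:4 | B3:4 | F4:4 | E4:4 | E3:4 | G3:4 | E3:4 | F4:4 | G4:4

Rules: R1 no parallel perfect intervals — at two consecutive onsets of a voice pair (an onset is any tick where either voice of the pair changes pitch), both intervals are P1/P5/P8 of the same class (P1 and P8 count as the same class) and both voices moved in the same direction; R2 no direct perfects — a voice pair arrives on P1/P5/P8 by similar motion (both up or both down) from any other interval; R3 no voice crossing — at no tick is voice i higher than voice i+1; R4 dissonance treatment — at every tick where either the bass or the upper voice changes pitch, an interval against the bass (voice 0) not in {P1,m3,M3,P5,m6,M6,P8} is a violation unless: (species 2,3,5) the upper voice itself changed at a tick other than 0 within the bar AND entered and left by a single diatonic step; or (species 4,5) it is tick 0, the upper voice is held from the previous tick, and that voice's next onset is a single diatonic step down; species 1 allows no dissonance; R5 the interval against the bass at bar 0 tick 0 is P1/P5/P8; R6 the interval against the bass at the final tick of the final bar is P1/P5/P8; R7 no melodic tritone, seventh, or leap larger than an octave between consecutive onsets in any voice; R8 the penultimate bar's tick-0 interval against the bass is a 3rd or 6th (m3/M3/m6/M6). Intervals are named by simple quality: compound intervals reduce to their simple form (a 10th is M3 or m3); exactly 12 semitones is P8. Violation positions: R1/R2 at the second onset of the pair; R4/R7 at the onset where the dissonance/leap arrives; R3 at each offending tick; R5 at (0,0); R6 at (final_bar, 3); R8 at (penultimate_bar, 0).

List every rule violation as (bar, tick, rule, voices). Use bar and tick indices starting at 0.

bar 0: v0=E3 v1=E4 v2=G4 downbeat m3
bar 1: v0=C3 v1=G3 v2=B3 downbeat M7
bar 2: v0=D3 v1=B3 v2=F4 downbeat m3
bar 3: v0=C3 v1=G4 v2=E4 downbeat M3
bar 4: v0=A2 v1=F3 v2=E3 downbeat P5
bar 5: v0=G2 v1=B2 v2=G3 downbeat P8
bar 6: v0=A2 v1=E3 v2=E3 downbeat P5
bar 7: v0=F3 v1=D4 v2=F4 downbeat P8
bar 8: v0=E3 v1=E4 v2=G4 downbeat m3
  -> R5 @ bar 0 tick 0 v(0, 2): opens on m3
  -> R2 @ bar 1 tick 0 v(0, 1): E3/E4 P8 -> C3/G3 P5 similar
  -> R4 @ bar 1 tick 0 v(0, 2): C3/B3 M7 untreated
  -> R7 @ bar 2 tick 0 v(2,): B3->F4 leap 6st
  -> R3 @ bar 3 tick 0 v(1, 2): G4 above E4
  -> R3 @ bar 3 tick 1 v(1, 2): G4 above E4
  -> R3 @ bar 3 tick 2 v(1, 2): G4 above E4
  -> R3 @ bar 3 tick 3 v(1, 2): G4 above E4
  -> R2 @ bar 4 tick 0 v(0, 2): C3/E4 M3 -> A2/E3 P5 similar
  -> R3 @ bar 4 tick 0 v(1, 2): F3 above E3
  -> R7 @ bar 4 tick 0 v(1,): G4->F3 leap 14st
  -> R3 @ bar 4 tick 1 v(1, 2): F3 above E3
  -> R3 @ bar 4 tick 2 v(1, 2): F3 above E3
  -> R3 @ bar 4 tick 3 v(1, 2): F3 above E3
  -> R7 @ bar 5 tick 0 v(1,): F3->B2 leap 6st
  -> R2 @ bar 6 tick 0 v(0, 1): G2/B2 M3 -> A2/E3 P5 similar
  -> R2 @ bar 7 tick 0 v(0, 2): A2/E3 P5 -> F3/F4 P8 similar
  -> R7 @ bar 7 tick 0 v(1,): E3->D4 leap 10st
  -> R7 @ bar 7 tick 0 v(2,): E3->F4 leap 13st
  -> R8 @ bar 7 tick 0 v(0, 2): penult P8 not 3rd/6th
  -> R6 @ bar 8 tick 3 v(0, 2): closes on m3

(0, 0, R5, (0, 2))
(1, 0, R2, (0, 1))
(1, 0, R4, (0, 2))
(2, 0, R7, (2,))
(3, 0, R3, (1, 2))
(3, 1, R3, (1, 2))
(3, 2, R3, (1, 2))
(3, 3, R3, (1, 2))
(4, 0, R2, (0, 2))
(4, 0, R3, (1, 2))
(4, 0, R7, (1,))
(4, 1, R3, (1, 2))
(4, 2, R3, (1, 2))
(4, 3, R3, (1, 2))
(5, 0, R7, (1,))
(6, 0, R2, (0, 1))
(7, 0, R2, (0, 2))
(7, 0, R7, (1,))
(7, 0, R7, (2,))
(7, 0, R8, (0, 2))
(8, 3, R6, (0, 2))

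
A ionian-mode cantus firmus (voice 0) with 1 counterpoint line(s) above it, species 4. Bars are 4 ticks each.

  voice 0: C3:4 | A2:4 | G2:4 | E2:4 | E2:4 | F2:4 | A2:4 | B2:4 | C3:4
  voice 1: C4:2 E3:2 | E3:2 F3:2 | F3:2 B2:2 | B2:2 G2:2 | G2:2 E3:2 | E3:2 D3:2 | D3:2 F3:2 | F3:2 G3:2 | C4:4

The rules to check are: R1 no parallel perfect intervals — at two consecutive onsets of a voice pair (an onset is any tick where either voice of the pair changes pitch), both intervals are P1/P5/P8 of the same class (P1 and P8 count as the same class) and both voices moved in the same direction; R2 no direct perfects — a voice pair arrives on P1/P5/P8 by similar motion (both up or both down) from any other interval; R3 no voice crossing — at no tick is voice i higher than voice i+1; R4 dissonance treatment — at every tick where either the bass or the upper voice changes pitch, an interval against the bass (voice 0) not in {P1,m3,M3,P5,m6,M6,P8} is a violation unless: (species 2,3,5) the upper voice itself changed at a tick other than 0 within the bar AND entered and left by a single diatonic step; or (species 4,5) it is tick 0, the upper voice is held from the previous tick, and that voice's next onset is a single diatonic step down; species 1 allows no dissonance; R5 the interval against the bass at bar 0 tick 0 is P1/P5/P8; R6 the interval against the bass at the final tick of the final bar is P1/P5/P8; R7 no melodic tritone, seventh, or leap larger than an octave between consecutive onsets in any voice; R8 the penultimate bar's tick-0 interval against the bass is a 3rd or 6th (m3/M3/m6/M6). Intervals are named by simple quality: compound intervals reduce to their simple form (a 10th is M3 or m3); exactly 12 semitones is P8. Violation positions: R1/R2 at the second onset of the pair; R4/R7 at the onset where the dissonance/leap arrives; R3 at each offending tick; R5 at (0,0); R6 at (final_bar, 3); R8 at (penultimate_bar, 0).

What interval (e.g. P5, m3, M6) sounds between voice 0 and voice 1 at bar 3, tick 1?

P5

voice 0=E2 voice 1=B2 -> P5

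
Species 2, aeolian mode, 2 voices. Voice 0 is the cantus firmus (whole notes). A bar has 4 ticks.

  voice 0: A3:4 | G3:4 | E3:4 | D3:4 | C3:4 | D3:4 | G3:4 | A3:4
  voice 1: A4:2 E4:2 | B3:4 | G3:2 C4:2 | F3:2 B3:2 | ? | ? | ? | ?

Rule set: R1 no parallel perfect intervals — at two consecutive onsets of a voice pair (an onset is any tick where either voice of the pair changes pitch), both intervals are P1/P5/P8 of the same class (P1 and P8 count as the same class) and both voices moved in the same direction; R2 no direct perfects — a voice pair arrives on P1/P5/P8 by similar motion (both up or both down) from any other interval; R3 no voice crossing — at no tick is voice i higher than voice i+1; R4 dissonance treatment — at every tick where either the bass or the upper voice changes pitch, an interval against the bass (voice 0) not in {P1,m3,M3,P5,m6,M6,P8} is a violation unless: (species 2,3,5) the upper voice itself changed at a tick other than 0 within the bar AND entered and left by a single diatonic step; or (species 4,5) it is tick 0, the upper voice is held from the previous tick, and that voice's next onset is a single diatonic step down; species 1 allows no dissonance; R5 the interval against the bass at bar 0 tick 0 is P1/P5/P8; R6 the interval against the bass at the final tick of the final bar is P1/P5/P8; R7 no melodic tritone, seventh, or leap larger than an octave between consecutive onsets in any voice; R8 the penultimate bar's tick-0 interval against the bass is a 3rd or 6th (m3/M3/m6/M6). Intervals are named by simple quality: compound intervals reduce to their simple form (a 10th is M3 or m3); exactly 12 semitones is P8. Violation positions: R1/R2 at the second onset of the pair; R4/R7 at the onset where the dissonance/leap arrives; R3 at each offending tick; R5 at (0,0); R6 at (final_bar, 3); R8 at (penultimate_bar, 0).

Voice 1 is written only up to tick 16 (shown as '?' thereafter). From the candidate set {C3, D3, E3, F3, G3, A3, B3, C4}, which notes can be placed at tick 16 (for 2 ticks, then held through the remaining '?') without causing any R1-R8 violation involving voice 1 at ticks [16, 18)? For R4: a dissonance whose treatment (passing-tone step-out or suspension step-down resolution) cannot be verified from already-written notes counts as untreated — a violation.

{A3, C4, E3}

C3: violates R2,R7
D3: violates R4
E3: legal
F3: violates R4,R7
G3: violates R2
A3: legal
B3: violates R4
C4: legal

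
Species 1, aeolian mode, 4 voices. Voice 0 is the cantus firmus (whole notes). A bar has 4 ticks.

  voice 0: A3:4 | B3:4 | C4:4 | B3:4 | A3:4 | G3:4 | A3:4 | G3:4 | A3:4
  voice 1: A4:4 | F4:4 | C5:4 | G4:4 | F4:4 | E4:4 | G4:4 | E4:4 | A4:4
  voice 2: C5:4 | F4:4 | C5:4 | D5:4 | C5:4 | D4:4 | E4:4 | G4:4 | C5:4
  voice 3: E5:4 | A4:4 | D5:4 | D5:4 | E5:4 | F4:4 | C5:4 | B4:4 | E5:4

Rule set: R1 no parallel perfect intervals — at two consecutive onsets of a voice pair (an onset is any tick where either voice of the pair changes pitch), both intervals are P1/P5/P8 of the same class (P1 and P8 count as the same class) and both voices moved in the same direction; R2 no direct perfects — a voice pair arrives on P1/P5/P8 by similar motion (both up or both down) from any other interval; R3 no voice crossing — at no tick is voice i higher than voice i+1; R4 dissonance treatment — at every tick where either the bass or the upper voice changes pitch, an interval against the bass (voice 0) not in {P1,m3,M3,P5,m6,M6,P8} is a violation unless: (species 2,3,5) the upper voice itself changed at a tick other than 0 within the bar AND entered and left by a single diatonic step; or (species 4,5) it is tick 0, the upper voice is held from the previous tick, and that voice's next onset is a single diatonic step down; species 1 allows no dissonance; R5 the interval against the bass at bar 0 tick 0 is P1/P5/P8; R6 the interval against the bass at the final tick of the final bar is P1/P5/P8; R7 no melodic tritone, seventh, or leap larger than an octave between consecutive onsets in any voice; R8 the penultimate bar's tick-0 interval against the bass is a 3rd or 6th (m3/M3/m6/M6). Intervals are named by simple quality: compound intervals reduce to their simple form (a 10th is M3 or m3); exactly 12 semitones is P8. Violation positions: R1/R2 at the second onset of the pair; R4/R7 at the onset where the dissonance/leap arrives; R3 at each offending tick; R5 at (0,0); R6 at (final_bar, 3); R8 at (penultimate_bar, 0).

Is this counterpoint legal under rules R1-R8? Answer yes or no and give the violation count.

bar 0: v0=A3 v1=A4 v2=C5 v3=E5 (P5)
bar 1: v0=B3 v1=F4 v2=F4 v3=A4 (m7)
bar 2: v0=C4 v1=C5 v2=C5 v3=D5 (M2)
bar 3: v0=B3 v1=G4 v2=D5 v3=D5 (m3)
bar 4: v0=A3 v1=F4 v2=C5 v3=E5 (P5)
bar 5: v0=G3 v1=E4 v2=D4 v3=F4 (m7)
bar 6: v0=A3 v1=G4 v2=E4 v3=C5 (m3)
bar 7: v0=G3 v1=E4 v2=G4 v3=B4 (M3)
bar 8: v0=A3 v1=A4 v2=C5 v3=E5 (P5)
  R5 @ bar0.0: opens on m3
  R2 @ bar1.0: A4/C5 m3 -> F4/F4 P1 similar
  R4 @ bar1.0: B3/F4 TT untreated
  R4 @ bar1.0: B3/F4 TT untreated
  R4 @ bar1.0: B3/A4 m7 untreated
  R1 @ bar2.0: F4/F4 P1 -> C5/C5 P1 similar
  R2 @ bar2.0: B3/F4 TT -> C4/C5 P8 similar
  R2 @ bar2.0: B3/F4 TT -> C4/C5 P8 similar
  R4 @ bar2.0: C4/D5 M2 untreated
  R1 @ bar4.0: G4/D5 P5 -> F4/C5 P5 similar
  R2 @ bar5.0: A3/C5 m3 -> G3/D4 P5 similar
  R3 @ bar5.0: E4 above D4
  R4 @ bar5.0: G3/F4 m7 untreated
  R7 @ bar5.0: C5->D4 leap 10st
  R7 @ bar5.0: E5->F4 leap 11st
  R3 @ bar5.1: E4 above D4
  R3 @ bar5.2: E4 above D4
  R3 @ bar5.3: E4 above D4
  R1 @ bar6.0: G3/D4 P5 -> A3/E4 P5 similar
  R3 @ bar6.0: G4 above E4
  R4 @ bar6.0: A3/G4 m7 untreated
  R3 @ bar6.1: G4 above E4
  R3 @ bar6.2: G4 above E4
  R3 @ bar6.3: G4 above E4
  R2 @ bar7.0: G4/C5 P4 -> E4/B4 P5 similar
  R8 @ bar7.0: penult P8 not 3rd/6th
  R1 @ bar8.0: E4/B4 P5 -> A4/E5 P5 similar
  R2 @ bar8.0: G3/E4 M6 -> A3/A4 P8 similar
  R2 @ bar8.0: G3/B4 M3 -> A3/E5 P5 similar
  R6 @ bar8.3: closes on m3

No (30 violations)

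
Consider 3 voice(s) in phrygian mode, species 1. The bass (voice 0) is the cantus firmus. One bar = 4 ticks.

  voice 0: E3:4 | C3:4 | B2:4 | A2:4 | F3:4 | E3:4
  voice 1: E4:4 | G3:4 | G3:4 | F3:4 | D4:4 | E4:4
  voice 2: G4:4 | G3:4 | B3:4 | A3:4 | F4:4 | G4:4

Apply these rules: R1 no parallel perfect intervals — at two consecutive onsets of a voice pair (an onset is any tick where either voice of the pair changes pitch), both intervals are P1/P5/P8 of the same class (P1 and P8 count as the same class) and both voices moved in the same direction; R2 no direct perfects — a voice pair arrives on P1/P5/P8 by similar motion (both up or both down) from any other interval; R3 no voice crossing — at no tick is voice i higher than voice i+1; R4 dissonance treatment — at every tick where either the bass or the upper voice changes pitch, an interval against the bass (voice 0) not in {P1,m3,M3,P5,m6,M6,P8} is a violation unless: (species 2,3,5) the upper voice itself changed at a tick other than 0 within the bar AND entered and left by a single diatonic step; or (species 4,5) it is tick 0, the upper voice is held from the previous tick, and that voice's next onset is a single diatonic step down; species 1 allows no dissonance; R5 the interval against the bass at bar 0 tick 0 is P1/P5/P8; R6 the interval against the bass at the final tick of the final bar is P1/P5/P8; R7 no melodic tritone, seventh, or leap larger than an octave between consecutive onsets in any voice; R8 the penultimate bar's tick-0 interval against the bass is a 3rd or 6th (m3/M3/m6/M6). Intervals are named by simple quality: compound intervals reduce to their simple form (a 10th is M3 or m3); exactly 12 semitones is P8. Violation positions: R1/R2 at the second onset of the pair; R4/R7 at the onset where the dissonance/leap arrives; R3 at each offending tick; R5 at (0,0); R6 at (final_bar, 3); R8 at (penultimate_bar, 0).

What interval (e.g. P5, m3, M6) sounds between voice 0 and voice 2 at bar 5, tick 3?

voice 0=E3 voice 2=G4 -> m3

m3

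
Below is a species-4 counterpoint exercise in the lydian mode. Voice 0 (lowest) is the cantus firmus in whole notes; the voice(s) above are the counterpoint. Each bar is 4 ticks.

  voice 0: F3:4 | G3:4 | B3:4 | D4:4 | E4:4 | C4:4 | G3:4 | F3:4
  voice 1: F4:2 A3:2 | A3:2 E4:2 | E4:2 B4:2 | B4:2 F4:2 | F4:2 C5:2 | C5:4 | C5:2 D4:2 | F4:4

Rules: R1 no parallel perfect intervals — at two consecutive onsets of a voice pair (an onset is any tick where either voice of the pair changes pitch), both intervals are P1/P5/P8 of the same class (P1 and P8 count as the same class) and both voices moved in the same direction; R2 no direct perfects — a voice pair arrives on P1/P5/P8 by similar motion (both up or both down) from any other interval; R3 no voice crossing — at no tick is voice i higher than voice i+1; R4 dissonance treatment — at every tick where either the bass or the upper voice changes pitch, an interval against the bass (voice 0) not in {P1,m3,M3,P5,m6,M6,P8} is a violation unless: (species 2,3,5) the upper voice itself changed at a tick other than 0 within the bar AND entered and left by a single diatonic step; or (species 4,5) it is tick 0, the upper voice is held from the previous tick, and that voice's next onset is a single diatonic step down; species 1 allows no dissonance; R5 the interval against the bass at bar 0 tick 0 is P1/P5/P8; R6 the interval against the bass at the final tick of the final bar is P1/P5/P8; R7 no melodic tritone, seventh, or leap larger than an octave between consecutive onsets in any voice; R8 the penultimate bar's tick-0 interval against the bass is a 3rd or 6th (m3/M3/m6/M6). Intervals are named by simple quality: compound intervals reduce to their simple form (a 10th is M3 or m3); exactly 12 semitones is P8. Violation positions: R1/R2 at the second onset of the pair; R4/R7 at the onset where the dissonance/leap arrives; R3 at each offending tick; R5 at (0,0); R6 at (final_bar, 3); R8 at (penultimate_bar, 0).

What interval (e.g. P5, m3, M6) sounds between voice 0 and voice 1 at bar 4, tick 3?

voice 0=E4 voice 1=C5 -> m6

m6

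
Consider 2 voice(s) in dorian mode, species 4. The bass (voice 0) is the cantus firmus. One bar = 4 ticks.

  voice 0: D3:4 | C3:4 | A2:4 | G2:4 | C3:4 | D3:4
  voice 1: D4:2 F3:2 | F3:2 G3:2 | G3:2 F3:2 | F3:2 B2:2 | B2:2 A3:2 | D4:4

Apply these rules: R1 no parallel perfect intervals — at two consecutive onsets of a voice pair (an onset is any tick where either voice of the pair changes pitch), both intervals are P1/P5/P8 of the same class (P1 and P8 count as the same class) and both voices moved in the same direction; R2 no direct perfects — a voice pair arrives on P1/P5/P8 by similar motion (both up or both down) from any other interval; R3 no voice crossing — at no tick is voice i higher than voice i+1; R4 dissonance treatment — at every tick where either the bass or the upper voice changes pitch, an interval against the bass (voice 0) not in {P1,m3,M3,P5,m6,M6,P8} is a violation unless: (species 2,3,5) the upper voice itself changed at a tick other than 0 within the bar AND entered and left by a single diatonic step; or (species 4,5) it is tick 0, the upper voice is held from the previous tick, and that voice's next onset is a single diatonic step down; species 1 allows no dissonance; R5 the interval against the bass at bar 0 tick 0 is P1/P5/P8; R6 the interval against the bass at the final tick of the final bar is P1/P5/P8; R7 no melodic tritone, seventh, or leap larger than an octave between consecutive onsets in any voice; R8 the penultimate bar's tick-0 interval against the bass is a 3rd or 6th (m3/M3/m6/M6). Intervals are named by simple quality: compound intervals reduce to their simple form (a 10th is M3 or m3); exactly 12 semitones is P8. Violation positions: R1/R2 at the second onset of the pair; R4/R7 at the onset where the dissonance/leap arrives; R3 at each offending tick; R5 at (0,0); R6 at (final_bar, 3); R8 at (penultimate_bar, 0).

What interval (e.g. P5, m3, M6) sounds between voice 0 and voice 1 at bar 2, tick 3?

m6

voice 0=A2 voice 1=F3 -> m6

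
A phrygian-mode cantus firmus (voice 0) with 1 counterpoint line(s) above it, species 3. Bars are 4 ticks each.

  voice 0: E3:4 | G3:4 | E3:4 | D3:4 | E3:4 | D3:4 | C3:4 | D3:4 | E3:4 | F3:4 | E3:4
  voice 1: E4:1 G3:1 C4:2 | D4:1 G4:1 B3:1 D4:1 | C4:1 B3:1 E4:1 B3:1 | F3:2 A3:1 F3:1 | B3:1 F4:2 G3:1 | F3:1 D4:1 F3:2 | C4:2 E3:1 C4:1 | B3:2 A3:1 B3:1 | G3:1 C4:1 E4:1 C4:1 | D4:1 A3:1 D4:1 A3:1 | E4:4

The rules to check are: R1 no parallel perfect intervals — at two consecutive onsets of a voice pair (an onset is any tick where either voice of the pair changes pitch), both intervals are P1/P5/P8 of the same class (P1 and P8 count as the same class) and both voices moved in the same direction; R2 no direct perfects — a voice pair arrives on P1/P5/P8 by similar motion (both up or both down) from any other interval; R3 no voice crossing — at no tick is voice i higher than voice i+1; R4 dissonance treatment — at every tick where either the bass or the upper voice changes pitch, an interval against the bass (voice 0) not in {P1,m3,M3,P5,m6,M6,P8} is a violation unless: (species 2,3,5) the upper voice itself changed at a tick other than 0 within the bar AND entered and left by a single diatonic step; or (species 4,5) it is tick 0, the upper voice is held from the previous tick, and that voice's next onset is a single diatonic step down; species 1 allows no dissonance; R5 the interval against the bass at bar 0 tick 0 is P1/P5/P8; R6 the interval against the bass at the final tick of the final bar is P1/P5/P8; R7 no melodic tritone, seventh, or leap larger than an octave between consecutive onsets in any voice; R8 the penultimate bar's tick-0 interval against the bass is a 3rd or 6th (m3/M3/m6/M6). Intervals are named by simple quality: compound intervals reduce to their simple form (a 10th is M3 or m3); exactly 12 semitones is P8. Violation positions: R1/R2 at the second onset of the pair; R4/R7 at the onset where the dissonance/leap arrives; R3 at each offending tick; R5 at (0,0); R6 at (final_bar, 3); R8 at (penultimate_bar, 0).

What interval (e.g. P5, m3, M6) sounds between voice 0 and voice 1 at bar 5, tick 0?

voice 0=D3 voice 1=F3 -> m3

m3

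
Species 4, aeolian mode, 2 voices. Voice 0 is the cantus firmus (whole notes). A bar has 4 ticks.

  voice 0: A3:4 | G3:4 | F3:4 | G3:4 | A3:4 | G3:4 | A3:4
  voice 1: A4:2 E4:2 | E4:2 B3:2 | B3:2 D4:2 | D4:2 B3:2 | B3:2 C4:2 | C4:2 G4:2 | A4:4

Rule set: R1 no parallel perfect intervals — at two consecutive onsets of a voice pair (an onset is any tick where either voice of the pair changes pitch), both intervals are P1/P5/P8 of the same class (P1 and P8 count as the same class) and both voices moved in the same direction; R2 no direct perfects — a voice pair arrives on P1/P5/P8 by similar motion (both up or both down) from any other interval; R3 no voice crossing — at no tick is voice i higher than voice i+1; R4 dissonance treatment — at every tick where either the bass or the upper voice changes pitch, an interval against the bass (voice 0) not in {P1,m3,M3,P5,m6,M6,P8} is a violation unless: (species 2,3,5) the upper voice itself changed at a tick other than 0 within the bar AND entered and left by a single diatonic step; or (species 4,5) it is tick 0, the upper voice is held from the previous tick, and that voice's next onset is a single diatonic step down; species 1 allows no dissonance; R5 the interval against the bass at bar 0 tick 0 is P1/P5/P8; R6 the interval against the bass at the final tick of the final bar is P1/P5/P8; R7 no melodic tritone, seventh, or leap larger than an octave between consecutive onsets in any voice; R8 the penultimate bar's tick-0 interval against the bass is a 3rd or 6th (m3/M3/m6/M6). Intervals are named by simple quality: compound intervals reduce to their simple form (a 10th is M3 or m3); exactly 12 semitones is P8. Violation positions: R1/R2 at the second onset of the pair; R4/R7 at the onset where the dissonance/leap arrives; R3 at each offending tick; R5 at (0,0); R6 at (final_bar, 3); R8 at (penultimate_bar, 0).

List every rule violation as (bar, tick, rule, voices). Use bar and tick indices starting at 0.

(2, 0, R4, (0, 1))
(4, 0, R4, (0, 1))
(5, 0, R4, (0, 1))
(5, 0, R8, (0, 1))
(6, 0, R1, (0, 1))

bar 0: v0=A3 v1=A4 downbeat P8
bar 1: v0=G3 v1=E4 downbeat M6
bar 2: v0=F3 v1=B3 downbeat TT
bar 3: v0=G3 v1=D4 downbeat P5
bar 4: v0=A3 v1=B3 downbeat M2
bar 5: v0=G3 v1=C4 downbeat P4
bar 6: v0=A3 v1=A4 downbeat P8
  -> R4 @ bar 2 tick 0 v(0, 1): F3/B3 TT untreated
  -> R4 @ bar 4 tick 0 v(0, 1): A3/B3 M2 untreated
  -> R4 @ bar 5 tick 0 v(0, 1): G3/C4 P4 untreated
  -> R8 @ bar 5 tick 0 v(0, 1): penult P4 not 3rd/6th
  -> R1 @ bar 6 tick 0 v(0, 1): G3/G4 P8 -> A3/A4 P8 similar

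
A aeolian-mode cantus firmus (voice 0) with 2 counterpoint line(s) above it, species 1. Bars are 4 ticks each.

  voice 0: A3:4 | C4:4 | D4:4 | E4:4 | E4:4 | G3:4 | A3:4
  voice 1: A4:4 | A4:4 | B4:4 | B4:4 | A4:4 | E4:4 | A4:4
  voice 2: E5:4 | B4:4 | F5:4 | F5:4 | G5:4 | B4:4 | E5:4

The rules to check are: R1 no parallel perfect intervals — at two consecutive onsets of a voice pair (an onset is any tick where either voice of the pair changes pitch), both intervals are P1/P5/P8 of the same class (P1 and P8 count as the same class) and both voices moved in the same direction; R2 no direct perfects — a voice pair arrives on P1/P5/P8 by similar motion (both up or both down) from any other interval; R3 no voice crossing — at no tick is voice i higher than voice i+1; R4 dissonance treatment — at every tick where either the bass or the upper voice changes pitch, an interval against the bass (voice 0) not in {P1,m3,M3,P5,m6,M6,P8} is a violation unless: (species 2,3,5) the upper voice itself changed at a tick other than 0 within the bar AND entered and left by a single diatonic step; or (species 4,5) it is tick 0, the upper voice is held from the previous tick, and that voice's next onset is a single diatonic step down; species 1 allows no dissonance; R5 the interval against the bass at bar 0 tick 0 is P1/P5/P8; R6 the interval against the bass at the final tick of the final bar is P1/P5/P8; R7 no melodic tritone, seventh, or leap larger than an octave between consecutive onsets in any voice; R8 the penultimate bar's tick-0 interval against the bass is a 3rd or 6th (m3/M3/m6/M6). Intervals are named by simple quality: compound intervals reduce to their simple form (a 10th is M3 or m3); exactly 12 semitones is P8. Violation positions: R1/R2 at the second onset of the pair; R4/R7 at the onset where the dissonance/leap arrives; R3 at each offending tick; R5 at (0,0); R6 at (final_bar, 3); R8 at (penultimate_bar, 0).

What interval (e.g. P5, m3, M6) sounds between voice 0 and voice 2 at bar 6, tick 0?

P5

voice 0=A3 voice 2=E5 -> P5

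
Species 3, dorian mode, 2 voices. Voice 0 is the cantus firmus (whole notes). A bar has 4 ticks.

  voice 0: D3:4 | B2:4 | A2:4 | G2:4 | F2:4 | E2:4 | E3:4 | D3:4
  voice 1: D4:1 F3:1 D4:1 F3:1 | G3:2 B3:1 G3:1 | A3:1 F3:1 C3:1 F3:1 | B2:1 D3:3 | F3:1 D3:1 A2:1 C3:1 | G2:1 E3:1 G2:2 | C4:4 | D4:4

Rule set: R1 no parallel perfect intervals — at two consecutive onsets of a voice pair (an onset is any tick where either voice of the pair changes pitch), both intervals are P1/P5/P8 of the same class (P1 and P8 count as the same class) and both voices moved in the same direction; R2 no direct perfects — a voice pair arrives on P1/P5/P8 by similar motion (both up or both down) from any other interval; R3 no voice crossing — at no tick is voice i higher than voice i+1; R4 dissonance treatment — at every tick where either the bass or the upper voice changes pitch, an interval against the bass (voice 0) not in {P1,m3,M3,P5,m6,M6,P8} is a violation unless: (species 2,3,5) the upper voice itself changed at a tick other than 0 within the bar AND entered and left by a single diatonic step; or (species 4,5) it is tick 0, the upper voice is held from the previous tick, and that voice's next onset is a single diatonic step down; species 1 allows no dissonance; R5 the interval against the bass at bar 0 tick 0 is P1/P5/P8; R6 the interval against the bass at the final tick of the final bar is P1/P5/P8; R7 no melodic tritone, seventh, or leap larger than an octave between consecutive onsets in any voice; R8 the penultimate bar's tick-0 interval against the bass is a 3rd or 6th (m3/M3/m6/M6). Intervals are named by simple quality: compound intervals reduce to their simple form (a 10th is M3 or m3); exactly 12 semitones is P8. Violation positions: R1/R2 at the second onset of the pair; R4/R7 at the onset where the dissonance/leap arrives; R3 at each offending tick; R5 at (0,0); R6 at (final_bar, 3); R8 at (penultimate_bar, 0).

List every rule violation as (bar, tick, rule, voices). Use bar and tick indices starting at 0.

(3, 0, R7, (1,))
(6, 0, R7, (1,))

bar 0: v0=D3 v1=D4 downbeat P8
bar 1: v0=B2 v1=G3 downbeat m6
bar 2: v0=A2 v1=A3 downbeat P8
bar 3: v0=G2 v1=B2 downbeat M3
bar 4: v0=F2 v1=F3 downbeat P8
bar 5: v0=E2 v1=G2 downbeat m3
bar 6: v0=E3 v1=C4 downbeat m6
bar 7: v0=D3 v1=D4 downbeat P8
  -> R7 @ bar 3 tick 0 v(1,): F3->B2 leap 6st
  -> R7 @ bar 6 tick 0 v(1,): G2->C4 leap 17st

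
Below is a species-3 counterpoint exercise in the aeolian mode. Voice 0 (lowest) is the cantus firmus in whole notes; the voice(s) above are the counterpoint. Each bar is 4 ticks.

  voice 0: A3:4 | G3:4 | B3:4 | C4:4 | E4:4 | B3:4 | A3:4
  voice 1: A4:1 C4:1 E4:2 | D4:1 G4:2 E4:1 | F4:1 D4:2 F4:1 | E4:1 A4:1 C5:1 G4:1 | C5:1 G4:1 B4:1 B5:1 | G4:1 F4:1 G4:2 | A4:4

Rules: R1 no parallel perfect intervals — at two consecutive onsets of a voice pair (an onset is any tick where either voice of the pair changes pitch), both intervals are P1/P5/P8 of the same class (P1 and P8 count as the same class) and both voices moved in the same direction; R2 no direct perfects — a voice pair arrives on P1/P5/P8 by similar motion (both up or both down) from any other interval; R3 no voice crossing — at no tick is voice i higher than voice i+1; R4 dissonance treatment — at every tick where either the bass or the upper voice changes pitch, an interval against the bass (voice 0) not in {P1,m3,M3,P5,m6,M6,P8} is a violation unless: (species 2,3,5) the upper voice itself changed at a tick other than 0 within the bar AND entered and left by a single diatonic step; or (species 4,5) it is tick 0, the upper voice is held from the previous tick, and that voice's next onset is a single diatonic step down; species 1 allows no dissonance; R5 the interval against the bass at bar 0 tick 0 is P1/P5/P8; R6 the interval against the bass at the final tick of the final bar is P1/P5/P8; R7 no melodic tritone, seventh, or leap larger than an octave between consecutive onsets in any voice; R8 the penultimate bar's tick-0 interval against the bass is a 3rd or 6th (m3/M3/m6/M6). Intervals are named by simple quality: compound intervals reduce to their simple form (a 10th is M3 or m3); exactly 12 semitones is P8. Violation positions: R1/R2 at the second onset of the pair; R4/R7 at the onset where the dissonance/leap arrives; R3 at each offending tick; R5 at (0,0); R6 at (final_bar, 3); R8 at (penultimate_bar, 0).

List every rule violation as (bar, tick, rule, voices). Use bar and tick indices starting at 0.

bar 0: v0=A3 v1=A4 downbeat P8
bar 1: v0=G3 v1=D4 downbeat P5
bar 2: v0=B3 v1=F4 downbeat TT
bar 3: v0=C4 v1=E4 downbeat M3
bar 4: v0=E4 v1=C5 downbeat m6
bar 5: v0=B3 v1=G4 downbeat m6
bar 6: v0=A3 v1=A4 downbeat P8
  -> R1 @ bar 1 tick 0 v(0, 1): A3/E4 P5 -> G3/D4 P5 similar
  -> R4 @ bar 2 tick 0 v(0, 1): B3/F4 TT untreated
  -> R4 @ bar 2 tick 3 v(0, 1): B3/F4 TT untreated
  -> R7 @ bar 5 tick 0 v(1,): B5->G4 leap 16st

(1, 0, R1, (0, 1))
(2, 0, R4, (0, 1))
(2, 3, R4, (0, 1))
(5, 0, R7, (1,))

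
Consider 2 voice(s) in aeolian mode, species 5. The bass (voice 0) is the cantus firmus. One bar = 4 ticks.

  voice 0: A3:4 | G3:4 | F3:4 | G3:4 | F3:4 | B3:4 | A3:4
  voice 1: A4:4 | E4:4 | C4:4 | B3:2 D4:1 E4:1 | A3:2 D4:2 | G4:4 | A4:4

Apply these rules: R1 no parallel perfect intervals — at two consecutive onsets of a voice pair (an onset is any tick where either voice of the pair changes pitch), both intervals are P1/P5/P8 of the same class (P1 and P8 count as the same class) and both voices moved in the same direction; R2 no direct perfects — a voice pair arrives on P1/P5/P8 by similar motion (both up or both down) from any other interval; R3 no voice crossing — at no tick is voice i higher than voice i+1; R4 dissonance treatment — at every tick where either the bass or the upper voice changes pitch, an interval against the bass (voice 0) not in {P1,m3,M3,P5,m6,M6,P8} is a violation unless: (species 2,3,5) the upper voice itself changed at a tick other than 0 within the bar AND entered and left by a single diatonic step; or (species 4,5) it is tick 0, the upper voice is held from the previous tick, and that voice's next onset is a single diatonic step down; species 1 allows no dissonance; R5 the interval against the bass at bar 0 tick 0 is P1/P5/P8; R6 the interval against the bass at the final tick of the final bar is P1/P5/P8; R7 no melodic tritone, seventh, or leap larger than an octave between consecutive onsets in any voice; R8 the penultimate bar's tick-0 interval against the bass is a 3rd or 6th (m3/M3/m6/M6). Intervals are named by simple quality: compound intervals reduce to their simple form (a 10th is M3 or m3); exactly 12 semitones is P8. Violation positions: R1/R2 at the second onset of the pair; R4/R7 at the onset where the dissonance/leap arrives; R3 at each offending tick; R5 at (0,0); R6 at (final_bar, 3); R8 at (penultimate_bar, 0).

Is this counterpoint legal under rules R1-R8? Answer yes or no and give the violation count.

bar 0: v0=A3 v1=A4 (P8)
bar 1: v0=G3 v1=E4 (M6)
bar 2: v0=F3 v1=C4 (P5)
bar 3: v0=G3 v1=B3 (M3)
bar 4: v0=F3 v1=A3 (M3)
bar 5: v0=B3 v1=G4 (m6)
bar 6: v0=A3 v1=A4 (P8)
  R2 @ bar2.0: G3/E4 M6 -> F3/C4 P5 similar
  R7 @ bar5.0: F3->B3 leap 6st

No (2 violations)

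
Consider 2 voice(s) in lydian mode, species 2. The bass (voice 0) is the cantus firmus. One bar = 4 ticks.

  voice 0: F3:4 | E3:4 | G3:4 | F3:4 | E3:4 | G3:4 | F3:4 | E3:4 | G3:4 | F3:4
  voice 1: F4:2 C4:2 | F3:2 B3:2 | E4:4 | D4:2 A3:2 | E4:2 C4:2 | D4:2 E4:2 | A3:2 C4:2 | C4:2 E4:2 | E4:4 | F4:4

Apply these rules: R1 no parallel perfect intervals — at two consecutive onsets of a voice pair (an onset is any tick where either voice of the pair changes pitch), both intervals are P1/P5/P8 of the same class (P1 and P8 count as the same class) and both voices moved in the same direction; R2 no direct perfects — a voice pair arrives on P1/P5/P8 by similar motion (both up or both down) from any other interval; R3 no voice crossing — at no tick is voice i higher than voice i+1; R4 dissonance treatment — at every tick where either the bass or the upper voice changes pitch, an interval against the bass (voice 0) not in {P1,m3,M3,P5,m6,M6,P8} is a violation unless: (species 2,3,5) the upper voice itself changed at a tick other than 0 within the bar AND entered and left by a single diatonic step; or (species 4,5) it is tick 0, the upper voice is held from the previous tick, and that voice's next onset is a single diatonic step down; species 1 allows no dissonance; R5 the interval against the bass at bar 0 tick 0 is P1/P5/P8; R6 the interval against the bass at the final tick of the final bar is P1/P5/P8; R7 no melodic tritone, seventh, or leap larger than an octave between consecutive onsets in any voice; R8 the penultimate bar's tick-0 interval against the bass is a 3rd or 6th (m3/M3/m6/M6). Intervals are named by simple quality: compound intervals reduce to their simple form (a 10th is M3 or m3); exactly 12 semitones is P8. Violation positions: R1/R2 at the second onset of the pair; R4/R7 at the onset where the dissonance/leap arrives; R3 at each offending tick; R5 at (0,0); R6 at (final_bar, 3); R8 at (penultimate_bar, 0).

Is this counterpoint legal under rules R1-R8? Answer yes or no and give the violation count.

No (3 violations)

bar 0: v0=F3 v1=F4 (P8)
bar 1: v0=E3 v1=F3 (m2)
bar 2: v0=G3 v1=E4 (M6)
bar 3: v0=F3 v1=D4 (M6)
bar 4: v0=E3 v1=E4 (P8)
bar 5: v0=G3 v1=D4 (P5)
bar 6: v0=F3 v1=A3 (M3)
bar 7: v0=E3 v1=C4 (m6)
bar 8: v0=G3 v1=E4 (M6)
bar 9: v0=F3 v1=F4 (P8)
  R4 @ bar1.0: E3/F3 m2 untreated
  R7 @ bar1.2: F3->B3 leap 6st
  R2 @ bar5.0: E3/C4 m6 -> G3/D4 P5 similar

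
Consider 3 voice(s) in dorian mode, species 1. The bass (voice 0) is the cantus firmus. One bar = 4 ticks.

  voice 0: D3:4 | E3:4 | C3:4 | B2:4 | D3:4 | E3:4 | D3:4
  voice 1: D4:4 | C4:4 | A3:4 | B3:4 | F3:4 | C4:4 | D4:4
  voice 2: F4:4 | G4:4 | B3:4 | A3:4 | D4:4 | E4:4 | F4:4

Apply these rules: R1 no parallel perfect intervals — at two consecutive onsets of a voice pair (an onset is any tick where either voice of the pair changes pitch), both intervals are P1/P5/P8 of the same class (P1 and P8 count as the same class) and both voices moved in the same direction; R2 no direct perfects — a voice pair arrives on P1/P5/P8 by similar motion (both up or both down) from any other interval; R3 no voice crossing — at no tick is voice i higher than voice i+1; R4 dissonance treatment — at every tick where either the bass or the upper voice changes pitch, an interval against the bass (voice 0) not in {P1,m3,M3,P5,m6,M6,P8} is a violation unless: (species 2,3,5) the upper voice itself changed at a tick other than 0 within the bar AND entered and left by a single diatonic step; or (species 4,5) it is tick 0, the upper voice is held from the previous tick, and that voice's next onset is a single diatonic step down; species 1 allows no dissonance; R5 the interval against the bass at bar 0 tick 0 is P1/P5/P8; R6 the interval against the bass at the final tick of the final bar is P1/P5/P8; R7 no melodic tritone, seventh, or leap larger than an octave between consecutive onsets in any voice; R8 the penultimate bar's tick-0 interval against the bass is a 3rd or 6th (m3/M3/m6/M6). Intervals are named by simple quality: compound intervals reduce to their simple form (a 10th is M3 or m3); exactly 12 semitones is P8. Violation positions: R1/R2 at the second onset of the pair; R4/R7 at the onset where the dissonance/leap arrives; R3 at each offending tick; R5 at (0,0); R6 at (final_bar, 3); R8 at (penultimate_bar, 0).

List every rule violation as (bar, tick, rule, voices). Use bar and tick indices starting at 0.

(0, 0, R5, (0, 2))
(2, 0, R4, (0, 2))
(3, 0, R3, (1, 2))
(3, 0, R4, (0, 2))
(3, 1, R3, (1, 2))
(3, 2, R3, (1, 2))
(3, 3, R3, (1, 2))
(4, 0, R2, (0, 2))
(4, 0, R7, (1,))
(5, 0, R1, (0, 2))
(5, 0, R8, (0, 2))
(6, 3, R6, (0, 2))

bar 0: v0=D3 v1=D4 v2=F4 downbeat m3
bar 1: v0=E3 v1=C4 v2=G4 downbeat m3
bar 2: v0=C3 v1=A3 v2=B3 downbeat M7
bar 3: v0=B2 v1=B3 v2=A3 downbeat m7
bar 4: v0=D3 v1=F3 v2=D4 downbeat P8
bar 5: v0=E3 v1=C4 v2=E4 downbeat P8
bar 6: v0=D3 v1=D4 v2=F4 downbeat m3
  -> R5 @ bar 0 tick 0 v(0, 2): opens on m3
  -> R4 @ bar 2 tick 0 v(0, 2): C3/B3 M7 untreated
  -> R3 @ bar 3 tick 0 v(1, 2): B3 above A3
  -> R4 @ bar 3 tick 0 v(0, 2): B2/A3 m7 untreated
  -> R3 @ bar 3 tick 1 v(1, 2): B3 above A3
  -> R3 @ bar 3 tick 2 v(1, 2): B3 above A3
  -> R3 @ bar 3 tick 3 v(1, 2): B3 above A3
  -> R2 @ bar 4 tick 0 v(0, 2): B2/A3 m7 -> D3/D4 P8 similar
  -> R7 @ bar 4 tick 0 v(1,): B3->F3 leap 6st
  -> R1 @ bar 5 tick 0 v(0, 2): D3/D4 P8 -> E3/E4 P8 similar
  -> R8 @ bar 5 tick 0 v(0, 2): penult P8 not 3rd/6th
  -> R6 @ bar 6 tick 3 v(0, 2): closes on m3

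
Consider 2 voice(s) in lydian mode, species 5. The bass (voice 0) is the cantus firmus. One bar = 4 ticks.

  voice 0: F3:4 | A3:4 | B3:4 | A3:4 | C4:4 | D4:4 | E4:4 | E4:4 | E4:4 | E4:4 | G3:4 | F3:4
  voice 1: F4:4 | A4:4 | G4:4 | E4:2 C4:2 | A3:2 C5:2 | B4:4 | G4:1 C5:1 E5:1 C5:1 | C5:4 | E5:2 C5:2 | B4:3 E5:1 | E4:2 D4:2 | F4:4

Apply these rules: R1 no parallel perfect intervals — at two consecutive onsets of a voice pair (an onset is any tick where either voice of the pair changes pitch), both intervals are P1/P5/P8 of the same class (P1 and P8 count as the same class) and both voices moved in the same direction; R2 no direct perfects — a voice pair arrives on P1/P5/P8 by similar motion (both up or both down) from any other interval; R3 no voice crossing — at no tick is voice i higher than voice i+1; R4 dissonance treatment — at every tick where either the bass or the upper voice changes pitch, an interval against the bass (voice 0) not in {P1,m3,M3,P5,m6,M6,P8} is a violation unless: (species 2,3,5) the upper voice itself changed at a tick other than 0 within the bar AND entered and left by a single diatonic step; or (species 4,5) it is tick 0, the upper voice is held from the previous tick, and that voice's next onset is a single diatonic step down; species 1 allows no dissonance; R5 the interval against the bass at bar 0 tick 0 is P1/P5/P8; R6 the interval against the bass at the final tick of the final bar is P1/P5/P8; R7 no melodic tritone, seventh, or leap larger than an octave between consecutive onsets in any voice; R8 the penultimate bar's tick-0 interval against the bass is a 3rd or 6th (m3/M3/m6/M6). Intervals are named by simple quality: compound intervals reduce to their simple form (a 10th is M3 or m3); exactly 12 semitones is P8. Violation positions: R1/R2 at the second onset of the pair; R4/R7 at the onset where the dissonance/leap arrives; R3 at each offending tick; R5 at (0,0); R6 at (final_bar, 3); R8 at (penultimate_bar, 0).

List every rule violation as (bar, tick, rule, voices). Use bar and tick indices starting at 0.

(1, 0, R1, (0, 1))
(3, 0, R2, (0, 1))
(4, 0, R3, (0, 1))
(4, 1, R3, (0, 1))
(4, 2, R7, (1,))

bar 0: v0=F3 v1=F4 downbeat P8
bar 1: v0=A3 v1=A4 downbeat P8
bar 2: v0=B3 v1=G4 downbeat m6
bar 3: v0=A3 v1=E4 downbeat P5
bar 4: v0=C4 v1=A3 downbeat m3
bar 5: v0=D4 v1=B4 downbeat M6
bar 6: v0=E4 v1=G4 downbeat m3
bar 7: v0=E4 v1=C5 downbeat m6
bar 8: v0=E4 v1=E5 downbeat P8
bar 9: v0=E4 v1=B4 downbeat P5
bar 10: v0=G3 v1=E4 downbeat M6
bar 11: v0=F3 v1=F4 downbeat P8
  -> R1 @ bar 1 tick 0 v(0, 1): F3/F4 P8 -> A3/A4 P8 similar
  -> R2 @ bar 3 tick 0 v(0, 1): B3/G4 m6 -> A3/E4 P5 similar
  -> R3 @ bar 4 tick 0 v(0, 1): C4 above A3
  -> R3 @ bar 4 tick 1 v(0, 1): C4 above A3
  -> R7 @ bar 4 tick 2 v(1,): A3->C5 leap 15st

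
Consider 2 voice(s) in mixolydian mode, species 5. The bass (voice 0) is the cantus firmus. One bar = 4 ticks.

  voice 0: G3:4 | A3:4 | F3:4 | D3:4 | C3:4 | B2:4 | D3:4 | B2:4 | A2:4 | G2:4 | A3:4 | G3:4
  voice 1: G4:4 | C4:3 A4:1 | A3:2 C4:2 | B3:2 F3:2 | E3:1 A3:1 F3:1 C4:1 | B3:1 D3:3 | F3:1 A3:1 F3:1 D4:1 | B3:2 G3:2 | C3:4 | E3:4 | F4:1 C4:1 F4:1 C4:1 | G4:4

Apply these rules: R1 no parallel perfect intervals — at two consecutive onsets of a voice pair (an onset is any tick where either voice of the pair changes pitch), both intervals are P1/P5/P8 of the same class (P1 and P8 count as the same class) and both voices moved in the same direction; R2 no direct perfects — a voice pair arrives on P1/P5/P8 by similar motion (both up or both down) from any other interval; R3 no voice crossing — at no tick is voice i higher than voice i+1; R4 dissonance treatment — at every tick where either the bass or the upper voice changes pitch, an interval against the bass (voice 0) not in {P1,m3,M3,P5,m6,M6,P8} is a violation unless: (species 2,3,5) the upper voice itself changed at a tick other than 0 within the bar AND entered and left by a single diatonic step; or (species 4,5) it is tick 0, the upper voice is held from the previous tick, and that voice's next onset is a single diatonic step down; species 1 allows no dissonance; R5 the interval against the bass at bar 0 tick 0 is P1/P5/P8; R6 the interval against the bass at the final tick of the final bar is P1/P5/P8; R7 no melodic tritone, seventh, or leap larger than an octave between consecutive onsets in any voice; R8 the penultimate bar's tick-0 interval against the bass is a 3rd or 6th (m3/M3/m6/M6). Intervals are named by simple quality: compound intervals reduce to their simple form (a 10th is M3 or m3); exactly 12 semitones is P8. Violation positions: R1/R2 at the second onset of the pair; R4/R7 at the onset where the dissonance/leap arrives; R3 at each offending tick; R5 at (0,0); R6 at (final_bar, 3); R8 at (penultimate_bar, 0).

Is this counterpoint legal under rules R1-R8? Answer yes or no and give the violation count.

No (6 violations)

bar 0: v0=G3 v1=G4 (P8)
bar 1: v0=A3 v1=C4 (m3)
bar 2: v0=F3 v1=A3 (M3)
bar 3: v0=D3 v1=B3 (M6)
bar 4: v0=C3 v1=E3 (M3)
bar 5: v0=B2 v1=B3 (P8)
bar 6: v0=D3 v1=F3 (m3)
bar 7: v0=B2 v1=B3 (P8)
bar 8: v0=A2 v1=C3 (m3)
bar 9: v0=G2 v1=E3 (M6)
bar 10: v0=A3 v1=F4 (m6)
bar 11: v0=G3 v1=G4 (P8)
  R7 @ bar3.2: B3->F3 leap 6st
  R4 @ bar4.2: C3/F3 P4 untreated
  R1 @ bar5.0: C3/C4 P8 -> B2/B3 P8 similar
  R1 @ bar7.0: D3/D4 P8 -> B2/B3 P8 similar
  R7 @ bar10.0: G2->A3 leap 14st
  R7 @ bar10.0: E3->F4 leap 13st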